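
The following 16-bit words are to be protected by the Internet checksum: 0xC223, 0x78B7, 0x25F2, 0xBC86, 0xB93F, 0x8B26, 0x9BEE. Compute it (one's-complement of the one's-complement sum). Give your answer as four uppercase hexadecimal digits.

One's-complement addition (fold any carry out of bit 15 back into bit 0):
  0xC223 + 0x78B7 = 0x13ADA → wrap carry → 0x3ADB
  0x3ADB + 0x25F2 = 0x060CD
  0x60CD + 0xBC86 = 0x11D53 → wrap carry → 0x1D54
  0x1D54 + 0xB93F = 0x0D693
  0xD693 + 0x8B26 = 0x161B9 → wrap carry → 0x61BA
  0x61BA + 0x9BEE = 0x0FDA8
One's-complement sum = 0xFDA8.
Checksum = ~0xFDA8 & 0xFFFF = 0x0257.

0257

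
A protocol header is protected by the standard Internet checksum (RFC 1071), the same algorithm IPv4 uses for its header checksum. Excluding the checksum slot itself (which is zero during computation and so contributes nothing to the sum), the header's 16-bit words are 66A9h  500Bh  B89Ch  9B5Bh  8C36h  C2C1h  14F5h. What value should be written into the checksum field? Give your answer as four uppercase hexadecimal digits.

9165

One's-complement addition (fold any carry out of bit 15 back into bit 0):
  0x66A9 + 0x500B = 0x0B6B4
  0xB6B4 + 0xB89C = 0x16F50 → wrap carry → 0x6F51
  0x6F51 + 0x9B5B = 0x10AAC → wrap carry → 0x0AAD
  0x0AAD + 0x8C36 = 0x096E3
  0x96E3 + 0xC2C1 = 0x159A4 → wrap carry → 0x59A5
  0x59A5 + 0x14F5 = 0x06E9A
One's-complement sum = 0x6E9A.
Checksum = ~0x6E9A & 0xFFFF = 0x9165.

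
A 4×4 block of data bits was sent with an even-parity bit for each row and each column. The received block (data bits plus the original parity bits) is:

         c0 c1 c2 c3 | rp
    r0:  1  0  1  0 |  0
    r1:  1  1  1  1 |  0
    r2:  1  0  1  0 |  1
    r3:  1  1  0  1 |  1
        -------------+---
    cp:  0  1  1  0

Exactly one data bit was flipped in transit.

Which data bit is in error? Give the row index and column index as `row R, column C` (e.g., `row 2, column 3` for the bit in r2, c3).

row 2, column 1

Recompute each row's even parity and compare to rp:
  r0: data parity 0, sent rp 0 → ok
  r1: data parity 0, sent rp 0 → ok
  r2: data parity 0, sent rp 1 → mismatch
  r3: data parity 1, sent rp 1 → ok
Recompute each column's even parity and compare to cp:
  c0: data parity 0, sent cp 0 → ok
  c1: data parity 0, sent cp 1 → mismatch
  c2: data parity 1, sent cp 1 → ok
  c3: data parity 0, sent cp 0 → ok
Exactly one row (r2) and one column (c1) fail → the flipped bit is at their intersection.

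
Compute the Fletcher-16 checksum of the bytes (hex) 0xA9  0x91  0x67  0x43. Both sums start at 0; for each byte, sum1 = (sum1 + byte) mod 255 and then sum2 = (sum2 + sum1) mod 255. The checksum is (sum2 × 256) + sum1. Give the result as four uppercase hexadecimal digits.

6DE5

Running sums (mod 255):
  after byte 0 (0xA9): sum1=169, sum2=169
  after byte 1 (0x91): sum1=59, sum2=228
  after byte 2 (0x67): sum1=162, sum2=135
  after byte 3 (0x43): sum1=229, sum2=109
Checksum = sum2·256 + sum1 = 109·256 + 229 = 28133 = 0x6DE5.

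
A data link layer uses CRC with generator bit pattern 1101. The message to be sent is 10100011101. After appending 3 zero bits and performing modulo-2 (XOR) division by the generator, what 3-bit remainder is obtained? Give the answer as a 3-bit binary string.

000

Append 3 zeros: 10100011101000. Divide by 1101 (XOR where the leading bit is 1):
  pos 0: 1010 XOR 1101 = 0111
  pos 1: 1110 XOR 1101 = 0011
  pos 3: 1101 XOR 1101 = 0000
  pos 7: 1101 XOR 1101 = 0000
Remainder (last 3 bits) = 000. This is the CRC / FCS.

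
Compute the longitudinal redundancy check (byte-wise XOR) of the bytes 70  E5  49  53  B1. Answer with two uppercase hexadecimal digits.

3E

XOR the bytes together:
  start with 0x70
  0x70 ⊕ 0xE5 = 0x95
  0x95 ⊕ 0x49 = 0xDC
  0xDC ⊕ 0x53 = 0x8F
  0x8F ⊕ 0xB1 = 0x3E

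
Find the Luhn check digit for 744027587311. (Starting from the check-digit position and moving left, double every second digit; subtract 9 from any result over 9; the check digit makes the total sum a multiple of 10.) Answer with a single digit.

6

Partial digits right→left: 1 1 3 7 8 5 7 2 0 4 4 7
Double every second digit counting from the check-digit position (so the 1st, 3rd, 5th, ... of the partial from the right).
  doubled (with −9 where >9): 2 6 7 5 0 8 → sum 28
  kept as-is: 1 7 5 2 4 7 → sum 26
Total = 28 + 26 = 54.
Check digit = (10 − (54 mod 10)) mod 10 = 6.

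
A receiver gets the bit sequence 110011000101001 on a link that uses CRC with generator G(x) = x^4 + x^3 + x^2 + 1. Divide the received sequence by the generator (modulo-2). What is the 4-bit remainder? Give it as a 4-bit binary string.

1101

Modulo-2 division of 110011000101001 by 11101:
  pos 0: 11001 XOR 11101 = 00100
  pos 2: 10010 XOR 11101 = 01111
  pos 3: 11110 XOR 11101 = 00011
  pos 6: 11010 XOR 11101 = 00111
  pos 8: 11110 XOR 11101 = 00011
Remainder = 1101 (nonzero — an error is detected).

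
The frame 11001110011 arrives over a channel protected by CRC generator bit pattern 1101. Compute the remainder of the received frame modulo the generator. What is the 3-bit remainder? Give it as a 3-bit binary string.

Modulo-2 division of 11001110011 by 1101:
  pos 0: 1100 XOR 1101 = 0001
  pos 3: 1111 XOR 1101 = 0010
  pos 5: 1000 XOR 1101 = 0101
  pos 6: 1011 XOR 1101 = 0110
  pos 7: 1101 XOR 1101 = 0000
Remainder = 000 (zero — the frame passes the CRC check).

000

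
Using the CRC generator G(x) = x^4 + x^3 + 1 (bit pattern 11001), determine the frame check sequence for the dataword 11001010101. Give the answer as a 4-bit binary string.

1000

Append 4 zeros: 110010101010000. Divide by 11001 (XOR where the leading bit is 1):
  pos 0: 11001 XOR 11001 = 00000
  pos 6: 10101 XOR 11001 = 01100
  pos 7: 11000 XOR 11001 = 00001
Remainder (last 4 bits) = 1000. This is the CRC / FCS.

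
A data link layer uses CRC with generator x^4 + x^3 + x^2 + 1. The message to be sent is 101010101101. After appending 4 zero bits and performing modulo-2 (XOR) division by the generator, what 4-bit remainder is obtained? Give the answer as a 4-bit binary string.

0111

Append 4 zeros: 1010101011010000. Divide by 11101 (XOR where the leading bit is 1):
  pos 0: 10101 XOR 11101 = 01000
  pos 1: 10000 XOR 11101 = 01101
  pos 2: 11011 XOR 11101 = 00110
  pos 4: 11001 XOR 11101 = 00100
  pos 6: 10010 XOR 11101 = 01111
  pos 7: 11111 XOR 11101 = 00010
  pos 10: 10000 XOR 11101 = 01101
  pos 11: 11010 XOR 11101 = 00111
Remainder (last 4 bits) = 0111. This is the CRC / FCS.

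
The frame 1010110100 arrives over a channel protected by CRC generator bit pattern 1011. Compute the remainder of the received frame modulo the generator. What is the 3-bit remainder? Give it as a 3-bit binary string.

Modulo-2 division of 1010110100 by 1011:
  pos 0: 1010 XOR 1011 = 0001
  pos 3: 1110 XOR 1011 = 0101
  pos 4: 1011 XOR 1011 = 0000
Remainder = 000 (zero — the frame passes the CRC check).

000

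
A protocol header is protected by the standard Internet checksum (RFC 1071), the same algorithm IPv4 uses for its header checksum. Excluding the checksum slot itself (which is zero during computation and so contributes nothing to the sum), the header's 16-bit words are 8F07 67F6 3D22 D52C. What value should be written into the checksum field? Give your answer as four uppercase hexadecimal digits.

F6B2

One's-complement addition (fold any carry out of bit 15 back into bit 0):
  0x8F07 + 0x67F6 = 0x0F6FD
  0xF6FD + 0x3D22 = 0x1341F → wrap carry → 0x3420
  0x3420 + 0xD52C = 0x1094C → wrap carry → 0x094D
One's-complement sum = 0x094D.
Checksum = ~0x094D & 0xFFFF = 0xF6B2.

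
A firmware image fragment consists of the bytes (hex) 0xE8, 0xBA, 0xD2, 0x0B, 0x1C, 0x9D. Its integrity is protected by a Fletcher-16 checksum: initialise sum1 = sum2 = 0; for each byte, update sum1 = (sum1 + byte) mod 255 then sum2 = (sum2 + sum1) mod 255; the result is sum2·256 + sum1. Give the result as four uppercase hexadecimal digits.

5D3B

Running sums (mod 255):
  after byte 0 (0xE8): sum1=232, sum2=232
  after byte 1 (0xBA): sum1=163, sum2=140
  after byte 2 (0xD2): sum1=118, sum2=3
  after byte 3 (0x0B): sum1=129, sum2=132
  after byte 4 (0x1C): sum1=157, sum2=34
  after byte 5 (0x9D): sum1=59, sum2=93
Checksum = sum2·256 + sum1 = 93·256 + 59 = 23867 = 0x5D3B.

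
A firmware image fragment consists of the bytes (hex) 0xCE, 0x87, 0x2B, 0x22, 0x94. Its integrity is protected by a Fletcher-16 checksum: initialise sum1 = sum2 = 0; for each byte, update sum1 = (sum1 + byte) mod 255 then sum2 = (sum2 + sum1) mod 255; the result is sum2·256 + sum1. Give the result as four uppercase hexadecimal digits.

8238

Running sums (mod 255):
  after byte 0 (0xCE): sum1=206, sum2=206
  after byte 1 (0x87): sum1=86, sum2=37
  after byte 2 (0x2B): sum1=129, sum2=166
  after byte 3 (0x22): sum1=163, sum2=74
  after byte 4 (0x94): sum1=56, sum2=130
Checksum = sum2·256 + sum1 = 130·256 + 56 = 33336 = 0x8238.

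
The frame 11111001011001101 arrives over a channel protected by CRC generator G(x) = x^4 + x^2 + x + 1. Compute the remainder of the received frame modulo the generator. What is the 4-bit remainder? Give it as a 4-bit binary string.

Modulo-2 division of 11111001011001101 by 10111:
  pos 0: 11111 XOR 10111 = 01000
  pos 1: 10000 XOR 10111 = 00111
  pos 3: 11101 XOR 10111 = 01010
  pos 4: 10100 XOR 10111 = 00011
  pos 7: 11110 XOR 10111 = 01001
  pos 8: 10010 XOR 10111 = 00101
  pos 10: 10111 XOR 10111 = 00000
Remainder = 0001 (nonzero — an error is detected).

0001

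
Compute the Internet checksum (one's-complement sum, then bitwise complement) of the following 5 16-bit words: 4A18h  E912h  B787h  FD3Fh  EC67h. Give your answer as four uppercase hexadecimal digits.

One's-complement addition (fold any carry out of bit 15 back into bit 0):
  0x4A18 + 0xE912 = 0x1332A → wrap carry → 0x332B
  0x332B + 0xB787 = 0x0EAB2
  0xEAB2 + 0xFD3F = 0x1E7F1 → wrap carry → 0xE7F2
  0xE7F2 + 0xEC67 = 0x1D459 → wrap carry → 0xD45A
One's-complement sum = 0xD45A.
Checksum = ~0xD45A & 0xFFFF = 0x2BA5.

2BA5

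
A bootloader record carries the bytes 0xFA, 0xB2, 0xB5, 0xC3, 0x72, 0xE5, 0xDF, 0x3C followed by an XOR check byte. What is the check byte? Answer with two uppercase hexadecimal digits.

4A

XOR the bytes together:
  start with 0xFA
  0xFA ⊕ 0xB2 = 0x48
  0x48 ⊕ 0xB5 = 0xFD
  0xFD ⊕ 0xC3 = 0x3E
  0x3E ⊕ 0x72 = 0x4C
  0x4C ⊕ 0xE5 = 0xA9
  0xA9 ⊕ 0xDF = 0x76
  0x76 ⊕ 0x3C = 0x4A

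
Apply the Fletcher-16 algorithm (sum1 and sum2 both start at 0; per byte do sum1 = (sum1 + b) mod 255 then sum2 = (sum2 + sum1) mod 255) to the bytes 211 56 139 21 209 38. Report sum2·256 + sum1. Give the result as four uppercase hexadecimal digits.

47A4

Running sums (mod 255):
  after byte 0 (211): sum1=211, sum2=211
  after byte 1 (56): sum1=12, sum2=223
  after byte 2 (139): sum1=151, sum2=119
  after byte 3 (21): sum1=172, sum2=36
  after byte 4 (209): sum1=126, sum2=162
  after byte 5 (38): sum1=164, sum2=71
Checksum = sum2·256 + sum1 = 71·256 + 164 = 18340 = 0x47A4.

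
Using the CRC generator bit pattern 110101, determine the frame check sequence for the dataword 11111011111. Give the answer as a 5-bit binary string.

01010

Append 5 zeros: 1111101111100000. Divide by 110101 (XOR where the leading bit is 1):
  pos 0: 111110 XOR 110101 = 001011
  pos 2: 101111 XOR 110101 = 011010
  pos 3: 110101 XOR 110101 = 000000
  pos 9: 110000 XOR 110101 = 000101
Remainder (last 5 bits) = 01010. This is the CRC / FCS.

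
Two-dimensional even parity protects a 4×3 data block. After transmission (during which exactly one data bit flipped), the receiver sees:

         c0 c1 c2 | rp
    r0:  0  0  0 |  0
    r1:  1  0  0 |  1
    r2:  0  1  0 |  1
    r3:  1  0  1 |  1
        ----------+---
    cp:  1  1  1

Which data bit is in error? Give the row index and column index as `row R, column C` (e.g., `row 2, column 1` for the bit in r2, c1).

row 3, column 0

Recompute each row's even parity and compare to rp:
  r0: data parity 0, sent rp 0 → ok
  r1: data parity 1, sent rp 1 → ok
  r2: data parity 1, sent rp 1 → ok
  r3: data parity 0, sent rp 1 → mismatch
Recompute each column's even parity and compare to cp:
  c0: data parity 0, sent cp 1 → mismatch
  c1: data parity 1, sent cp 1 → ok
  c2: data parity 1, sent cp 1 → ok
Exactly one row (r3) and one column (c0) fail → the flipped bit is at their intersection.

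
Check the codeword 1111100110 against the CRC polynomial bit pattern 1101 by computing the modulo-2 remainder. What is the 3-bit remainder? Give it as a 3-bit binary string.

Modulo-2 division of 1111100110 by 1101:
  pos 0: 1111 XOR 1101 = 0010
  pos 2: 1010 XOR 1101 = 0111
  pos 3: 1110 XOR 1101 = 0011
  pos 5: 1111 XOR 1101 = 0010
Remainder = 100 (nonzero — an error is detected).

100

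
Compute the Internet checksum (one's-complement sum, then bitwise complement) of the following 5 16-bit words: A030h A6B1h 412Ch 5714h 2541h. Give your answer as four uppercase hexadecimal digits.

FB9B

One's-complement addition (fold any carry out of bit 15 back into bit 0):
  0xA030 + 0xA6B1 = 0x146E1 → wrap carry → 0x46E2
  0x46E2 + 0x412C = 0x0880E
  0x880E + 0x5714 = 0x0DF22
  0xDF22 + 0x2541 = 0x10463 → wrap carry → 0x0464
One's-complement sum = 0x0464.
Checksum = ~0x0464 & 0xFFFF = 0xFB9B.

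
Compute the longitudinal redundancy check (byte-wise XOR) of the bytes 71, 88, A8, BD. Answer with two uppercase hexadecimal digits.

XOR the bytes together:
  start with 0x71
  0x71 ⊕ 0x88 = 0xF9
  0xF9 ⊕ 0xA8 = 0x51
  0x51 ⊕ 0xBD = 0xEC

EC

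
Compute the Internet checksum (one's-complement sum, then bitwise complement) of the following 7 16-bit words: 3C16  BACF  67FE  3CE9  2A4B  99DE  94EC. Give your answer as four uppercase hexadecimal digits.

0B1C

One's-complement addition (fold any carry out of bit 15 back into bit 0):
  0x3C16 + 0xBACF = 0x0F6E5
  0xF6E5 + 0x67FE = 0x15EE3 → wrap carry → 0x5EE4
  0x5EE4 + 0x3CE9 = 0x09BCD
  0x9BCD + 0x2A4B = 0x0C618
  0xC618 + 0x99DE = 0x15FF6 → wrap carry → 0x5FF7
  0x5FF7 + 0x94EC = 0x0F4E3
One's-complement sum = 0xF4E3.
Checksum = ~0xF4E3 & 0xFFFF = 0x0B1C.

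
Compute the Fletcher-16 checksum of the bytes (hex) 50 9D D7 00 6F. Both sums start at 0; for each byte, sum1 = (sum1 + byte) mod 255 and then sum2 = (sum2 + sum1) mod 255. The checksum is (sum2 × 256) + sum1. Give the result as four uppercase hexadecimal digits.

FE35

Running sums (mod 255):
  after byte 0 (50): sum1=80, sum2=80
  after byte 1 (9D): sum1=237, sum2=62
  after byte 2 (D7): sum1=197, sum2=4
  after byte 3 (00): sum1=197, sum2=201
  after byte 4 (6F): sum1=53, sum2=254
Checksum = sum2·256 + sum1 = 254·256 + 53 = 65077 = 0xFE35.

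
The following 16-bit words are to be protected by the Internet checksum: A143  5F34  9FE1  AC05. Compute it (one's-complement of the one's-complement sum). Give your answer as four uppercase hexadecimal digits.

One's-complement addition (fold any carry out of bit 15 back into bit 0):
  0xA143 + 0x5F34 = 0x10077 → wrap carry → 0x0078
  0x0078 + 0x9FE1 = 0x0A059
  0xA059 + 0xAC05 = 0x14C5E → wrap carry → 0x4C5F
One's-complement sum = 0x4C5F.
Checksum = ~0x4C5F & 0xFFFF = 0xB3A0.

B3A0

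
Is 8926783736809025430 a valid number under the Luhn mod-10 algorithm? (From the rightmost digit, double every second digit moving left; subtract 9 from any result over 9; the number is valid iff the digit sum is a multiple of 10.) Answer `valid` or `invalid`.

valid

From the right, keep odd positions and double even positions (subtract 9 from any doubled value over 9):
  doubled (positions 2,4,...): 6 1 0 0 3 5 7 3 9 → sum 34
  kept (positions 1,3,...): 0 4 2 9 8 3 3 7 2 8 → sum 46
Total = 80.
80 mod 10 = 0, so the number is valid.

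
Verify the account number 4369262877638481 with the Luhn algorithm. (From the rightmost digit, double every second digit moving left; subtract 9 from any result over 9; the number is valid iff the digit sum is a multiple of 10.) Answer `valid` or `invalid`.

From the right, keep odd positions and double even positions (subtract 9 from any doubled value over 9):
  doubled (positions 2,4,...): 7 7 3 5 4 4 3 8 → sum 41
  kept (positions 1,3,...): 1 4 3 7 8 6 9 3 → sum 41
Total = 82.
82 mod 10 = 2, so the number is invalid.

invalid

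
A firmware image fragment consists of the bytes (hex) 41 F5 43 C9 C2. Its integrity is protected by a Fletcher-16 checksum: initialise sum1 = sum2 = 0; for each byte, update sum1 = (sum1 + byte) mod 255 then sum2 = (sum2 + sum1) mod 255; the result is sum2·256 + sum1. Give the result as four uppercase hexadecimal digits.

3E07

Running sums (mod 255):
  after byte 0 (41): sum1=65, sum2=65
  after byte 1 (F5): sum1=55, sum2=120
  after byte 2 (43): sum1=122, sum2=242
  after byte 3 (C9): sum1=68, sum2=55
  after byte 4 (C2): sum1=7, sum2=62
Checksum = sum2·256 + sum1 = 62·256 + 7 = 15879 = 0x3E07.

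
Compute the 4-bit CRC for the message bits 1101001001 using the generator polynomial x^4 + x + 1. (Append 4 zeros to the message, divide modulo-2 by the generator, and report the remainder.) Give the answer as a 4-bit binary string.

Append 4 zeros: 11010010010000. Divide by 10011 (XOR where the leading bit is 1):
  pos 0: 11010 XOR 10011 = 01001
  pos 1: 10010 XOR 10011 = 00001
  pos 5: 11001 XOR 10011 = 01010
  pos 6: 10100 XOR 10011 = 00111
  pos 8: 11100 XOR 10011 = 01111
  pos 9: 11110 XOR 10011 = 01101
Remainder (last 4 bits) = 1101. This is the CRC / FCS.

1101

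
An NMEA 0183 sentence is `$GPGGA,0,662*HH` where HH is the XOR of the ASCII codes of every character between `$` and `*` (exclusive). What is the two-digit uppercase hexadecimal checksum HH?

XOR the ASCII codes of the payload characters:
  'G' = 0x47 → acc = 0x47
  'P' = 0x50 → acc = 0x17
  'G' = 0x47 → acc = 0x50
  'G' = 0x47 → acc = 0x17
  'A' = 0x41 → acc = 0x56
  ',' = 0x2C → acc = 0x7A
  '0' = 0x30 → acc = 0x4A
  ',' = 0x2C → acc = 0x66
  '6' = 0x36 → acc = 0x50
  '6' = 0x36 → acc = 0x66
  '2' = 0x32 → acc = 0x54
Checksum = 0x54.

54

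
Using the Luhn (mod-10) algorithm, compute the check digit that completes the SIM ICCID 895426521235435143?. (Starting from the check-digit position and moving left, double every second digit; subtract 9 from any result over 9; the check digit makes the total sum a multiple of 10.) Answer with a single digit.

Partial digits right→left: 3 4 1 5 3 4 5 3 2 1 2 5 6 2 4 5 9 8
Double every second digit counting from the check-digit position (so the 1st, 3rd, 5th, ... of the partial from the right).
  doubled (with −9 where >9): 6 2 6 1 4 4 3 8 9 → sum 43
  kept as-is: 4 5 4 3 1 5 2 5 8 → sum 37
Total = 43 + 37 = 80.
Check digit = (10 − (80 mod 10)) mod 10 = 0.

0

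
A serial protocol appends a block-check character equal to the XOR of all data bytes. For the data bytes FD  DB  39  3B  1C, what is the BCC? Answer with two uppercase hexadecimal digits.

XOR the bytes together:
  start with 0xFD
  0xFD ⊕ 0xDB = 0x26
  0x26 ⊕ 0x39 = 0x1F
  0x1F ⊕ 0x3B = 0x24
  0x24 ⊕ 0x1C = 0x38

38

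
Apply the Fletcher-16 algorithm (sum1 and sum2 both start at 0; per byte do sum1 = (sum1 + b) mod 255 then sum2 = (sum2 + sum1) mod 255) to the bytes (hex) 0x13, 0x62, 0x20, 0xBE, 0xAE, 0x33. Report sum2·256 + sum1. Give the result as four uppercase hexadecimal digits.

Running sums (mod 255):
  after byte 0 (0x13): sum1=19, sum2=19
  after byte 1 (0x62): sum1=117, sum2=136
  after byte 2 (0x20): sum1=149, sum2=30
  after byte 3 (0xBE): sum1=84, sum2=114
  after byte 4 (0xAE): sum1=3, sum2=117
  after byte 5 (0x33): sum1=54, sum2=171
Checksum = sum2·256 + sum1 = 171·256 + 54 = 43830 = 0xAB36.

AB36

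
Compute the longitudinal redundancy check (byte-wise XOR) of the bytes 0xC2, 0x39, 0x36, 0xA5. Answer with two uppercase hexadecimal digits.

68

XOR the bytes together:
  start with 0xC2
  0xC2 ⊕ 0x39 = 0xFB
  0xFB ⊕ 0x36 = 0xCD
  0xCD ⊕ 0xA5 = 0x68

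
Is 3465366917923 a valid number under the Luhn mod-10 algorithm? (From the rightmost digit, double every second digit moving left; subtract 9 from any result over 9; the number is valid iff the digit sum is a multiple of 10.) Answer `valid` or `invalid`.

invalid

From the right, keep odd positions and double even positions (subtract 9 from any doubled value over 9):
  doubled (positions 2,4,...): 4 5 9 3 1 8 → sum 30
  kept (positions 1,3,...): 3 9 1 6 3 6 3 → sum 31
Total = 61.
61 mod 10 = 1, so the number is invalid.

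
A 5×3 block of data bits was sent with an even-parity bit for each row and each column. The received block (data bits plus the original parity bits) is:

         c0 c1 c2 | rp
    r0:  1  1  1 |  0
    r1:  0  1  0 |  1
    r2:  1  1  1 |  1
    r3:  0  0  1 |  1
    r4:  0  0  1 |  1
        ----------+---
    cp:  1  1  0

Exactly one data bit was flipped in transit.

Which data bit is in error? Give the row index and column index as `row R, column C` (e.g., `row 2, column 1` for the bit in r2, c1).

Recompute each row's even parity and compare to rp:
  r0: data parity 1, sent rp 0 → mismatch
  r1: data parity 1, sent rp 1 → ok
  r2: data parity 1, sent rp 1 → ok
  r3: data parity 1, sent rp 1 → ok
  r4: data parity 1, sent rp 1 → ok
Recompute each column's even parity and compare to cp:
  c0: data parity 0, sent cp 1 → mismatch
  c1: data parity 1, sent cp 1 → ok
  c2: data parity 0, sent cp 0 → ok
Exactly one row (r0) and one column (c0) fail → the flipped bit is at their intersection.

row 0, column 0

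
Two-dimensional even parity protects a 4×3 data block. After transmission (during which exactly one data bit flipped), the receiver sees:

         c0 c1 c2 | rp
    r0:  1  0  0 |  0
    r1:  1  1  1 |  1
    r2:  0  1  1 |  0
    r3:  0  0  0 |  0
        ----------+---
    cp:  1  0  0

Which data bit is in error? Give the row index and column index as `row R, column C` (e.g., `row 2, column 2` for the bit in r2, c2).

Recompute each row's even parity and compare to rp:
  r0: data parity 1, sent rp 0 → mismatch
  r1: data parity 1, sent rp 1 → ok
  r2: data parity 0, sent rp 0 → ok
  r3: data parity 0, sent rp 0 → ok
Recompute each column's even parity and compare to cp:
  c0: data parity 0, sent cp 1 → mismatch
  c1: data parity 0, sent cp 0 → ok
  c2: data parity 0, sent cp 0 → ok
Exactly one row (r0) and one column (c0) fail → the flipped bit is at their intersection.

row 0, column 0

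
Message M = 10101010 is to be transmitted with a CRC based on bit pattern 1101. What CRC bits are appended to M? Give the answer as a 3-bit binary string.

Append 3 zeros: 10101010000. Divide by 1101 (XOR where the leading bit is 1):
  pos 0: 1010 XOR 1101 = 0111
  pos 1: 1111 XOR 1101 = 0010
  pos 3: 1001 XOR 1101 = 0100
  pos 4: 1000 XOR 1101 = 0101
  pos 5: 1010 XOR 1101 = 0111
  pos 6: 1110 XOR 1101 = 0011
Remainder (last 3 bits) = 110. This is the CRC / FCS.

110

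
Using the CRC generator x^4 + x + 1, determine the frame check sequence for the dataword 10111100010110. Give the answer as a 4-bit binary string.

Append 4 zeros: 101111000101100000. Divide by 10011 (XOR where the leading bit is 1):
  pos 0: 10111 XOR 10011 = 00100
  pos 2: 10010 XOR 10011 = 00001
  pos 6: 10010 XOR 10011 = 00001
  pos 10: 11100 XOR 10011 = 01111
  pos 11: 11110 XOR 10011 = 01101
  pos 12: 11010 XOR 10011 = 01001
  pos 13: 10010 XOR 10011 = 00001
Remainder (last 4 bits) = 0001. This is the CRC / FCS.

0001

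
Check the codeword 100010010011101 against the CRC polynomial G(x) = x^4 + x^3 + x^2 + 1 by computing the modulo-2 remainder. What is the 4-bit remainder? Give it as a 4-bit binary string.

Modulo-2 division of 100010010011101 by 11101:
  pos 0: 10001 XOR 11101 = 01100
  pos 1: 11000 XOR 11101 = 00101
  pos 3: 10101 XOR 11101 = 01000
  pos 4: 10000 XOR 11101 = 01101
  pos 5: 11010 XOR 11101 = 00111
  pos 7: 11111 XOR 11101 = 00010
  pos 10: 10101 XOR 11101 = 01000
Remainder = 1000 (nonzero — an error is detected).

1000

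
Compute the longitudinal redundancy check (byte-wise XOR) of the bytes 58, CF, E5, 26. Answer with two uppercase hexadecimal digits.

XOR the bytes together:
  start with 0x58
  0x58 ⊕ 0xCF = 0x97
  0x97 ⊕ 0xE5 = 0x72
  0x72 ⊕ 0x26 = 0x54

54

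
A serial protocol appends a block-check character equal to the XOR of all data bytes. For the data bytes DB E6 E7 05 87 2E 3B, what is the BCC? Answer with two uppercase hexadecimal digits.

XOR the bytes together:
  start with 0xDB
  0xDB ⊕ 0xE6 = 0x3D
  0x3D ⊕ 0xE7 = 0xDA
  0xDA ⊕ 0x05 = 0xDF
  0xDF ⊕ 0x87 = 0x58
  0x58 ⊕ 0x2E = 0x76
  0x76 ⊕ 0x3B = 0x4D

4D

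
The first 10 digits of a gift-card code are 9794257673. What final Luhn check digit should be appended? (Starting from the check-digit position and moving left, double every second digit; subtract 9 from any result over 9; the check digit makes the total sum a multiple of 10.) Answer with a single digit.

Partial digits right→left: 3 7 6 7 5 2 4 9 7 9
Double every second digit counting from the check-digit position (so the 1st, 3rd, 5th, ... of the partial from the right).
  doubled (with −9 where >9): 6 3 1 8 5 → sum 23
  kept as-is: 7 7 2 9 9 → sum 34
Total = 23 + 34 = 57.
Check digit = (10 − (57 mod 10)) mod 10 = 3.

3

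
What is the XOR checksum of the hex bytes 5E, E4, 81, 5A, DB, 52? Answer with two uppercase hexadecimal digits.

E8

XOR the bytes together:
  start with 0x5E
  0x5E ⊕ 0xE4 = 0xBA
  0xBA ⊕ 0x81 = 0x3B
  0x3B ⊕ 0x5A = 0x61
  0x61 ⊕ 0xDB = 0xBA
  0xBA ⊕ 0x52 = 0xE8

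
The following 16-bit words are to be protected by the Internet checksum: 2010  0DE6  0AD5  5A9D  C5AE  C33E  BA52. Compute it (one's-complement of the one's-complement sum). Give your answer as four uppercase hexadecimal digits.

One's-complement addition (fold any carry out of bit 15 back into bit 0):
  0x2010 + 0x0DE6 = 0x02DF6
  0x2DF6 + 0x0AD5 = 0x038CB
  0x38CB + 0x5A9D = 0x09368
  0x9368 + 0xC5AE = 0x15916 → wrap carry → 0x5917
  0x5917 + 0xC33E = 0x11C55 → wrap carry → 0x1C56
  0x1C56 + 0xBA52 = 0x0D6A8
One's-complement sum = 0xD6A8.
Checksum = ~0xD6A8 & 0xFFFF = 0x2957.

2957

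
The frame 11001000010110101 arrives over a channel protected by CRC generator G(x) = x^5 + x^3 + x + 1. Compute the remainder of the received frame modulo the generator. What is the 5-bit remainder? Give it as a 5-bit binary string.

Modulo-2 division of 11001000010110101 by 101011:
  pos 0: 110010 XOR 101011 = 011001
  pos 1: 110010 XOR 101011 = 011001
  pos 2: 110010 XOR 101011 = 011001
  pos 3: 110010 XOR 101011 = 011001
  pos 4: 110011 XOR 101011 = 011000
  pos 5: 110000 XOR 101011 = 011011
  pos 6: 110111 XOR 101011 = 011100
  pos 7: 111001 XOR 101011 = 010010
  pos 8: 100100 XOR 101011 = 001111
  pos 10: 111110 XOR 101011 = 010101
  pos 11: 101011 XOR 101011 = 000000
Remainder = 00000 (zero — the frame passes the CRC check).

00000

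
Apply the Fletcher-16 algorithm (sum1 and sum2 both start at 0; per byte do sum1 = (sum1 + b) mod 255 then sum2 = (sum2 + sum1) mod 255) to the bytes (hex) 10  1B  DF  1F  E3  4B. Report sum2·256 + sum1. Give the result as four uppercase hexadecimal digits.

Running sums (mod 255):
  after byte 0 (10): sum1=16, sum2=16
  after byte 1 (1B): sum1=43, sum2=59
  after byte 2 (DF): sum1=11, sum2=70
  after byte 3 (1F): sum1=42, sum2=112
  after byte 4 (E3): sum1=14, sum2=126
  after byte 5 (4B): sum1=89, sum2=215
Checksum = sum2·256 + sum1 = 215·256 + 89 = 55129 = 0xD759.

D759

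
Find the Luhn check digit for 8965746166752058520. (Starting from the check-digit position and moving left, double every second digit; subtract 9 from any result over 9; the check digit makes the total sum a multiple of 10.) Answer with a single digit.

8

Partial digits right→left: 0 2 5 8 5 0 2 5 7 6 6 1 6 4 7 5 6 9 8
Double every second digit counting from the check-digit position (so the 1st, 3rd, 5th, ... of the partial from the right).
  doubled (with −9 where >9): 0 1 1 4 5 3 3 5 3 7 → sum 32
  kept as-is: 2 8 0 5 6 1 4 5 9 → sum 40
Total = 32 + 40 = 72.
Check digit = (10 − (72 mod 10)) mod 10 = 8.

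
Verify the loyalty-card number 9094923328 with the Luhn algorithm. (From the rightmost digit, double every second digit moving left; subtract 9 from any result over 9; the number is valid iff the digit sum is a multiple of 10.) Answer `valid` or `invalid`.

From the right, keep odd positions and double even positions (subtract 9 from any doubled value over 9):
  doubled (positions 2,4,...): 4 6 9 9 9 → sum 37
  kept (positions 1,3,...): 8 3 2 4 0 → sum 17
Total = 54.
54 mod 10 = 4, so the number is invalid.

invalid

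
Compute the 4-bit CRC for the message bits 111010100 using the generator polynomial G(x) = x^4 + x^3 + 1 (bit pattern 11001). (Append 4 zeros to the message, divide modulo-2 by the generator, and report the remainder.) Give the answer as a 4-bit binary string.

0101

Append 4 zeros: 1110101000000. Divide by 11001 (XOR where the leading bit is 1):
  pos 0: 11101 XOR 11001 = 00100
  pos 2: 10001 XOR 11001 = 01000
  pos 3: 10000 XOR 11001 = 01001
  pos 4: 10010 XOR 11001 = 01011
  pos 5: 10110 XOR 11001 = 01111
  pos 6: 11110 XOR 11001 = 00111
  pos 8: 11100 XOR 11001 = 00101
Remainder (last 4 bits) = 0101. This is the CRC / FCS.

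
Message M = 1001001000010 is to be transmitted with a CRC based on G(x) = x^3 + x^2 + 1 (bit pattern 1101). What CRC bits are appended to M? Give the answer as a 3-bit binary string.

Append 3 zeros: 1001001000010000. Divide by 1101 (XOR where the leading bit is 1):
  pos 0: 1001 XOR 1101 = 0100
  pos 1: 1000 XOR 1101 = 0101
  pos 2: 1010 XOR 1101 = 0111
  pos 3: 1111 XOR 1101 = 0010
  pos 5: 1000 XOR 1101 = 0101
  pos 6: 1010 XOR 1101 = 0111
  pos 7: 1110 XOR 1101 = 0011
  pos 9: 1110 XOR 1101 = 0011
  pos 11: 1100 XOR 1101 = 0001
Remainder (last 3 bits) = 010. This is the CRC / FCS.

010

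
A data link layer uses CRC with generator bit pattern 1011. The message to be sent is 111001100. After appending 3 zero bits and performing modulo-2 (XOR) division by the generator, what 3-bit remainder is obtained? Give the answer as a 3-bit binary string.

011

Append 3 zeros: 111001100000. Divide by 1011 (XOR where the leading bit is 1):
  pos 0: 1110 XOR 1011 = 0101
  pos 1: 1010 XOR 1011 = 0001
  pos 4: 1110 XOR 1011 = 0101
  pos 5: 1010 XOR 1011 = 0001
  pos 8: 1000 XOR 1011 = 0011
Remainder (last 3 bits) = 011. This is the CRC / FCS.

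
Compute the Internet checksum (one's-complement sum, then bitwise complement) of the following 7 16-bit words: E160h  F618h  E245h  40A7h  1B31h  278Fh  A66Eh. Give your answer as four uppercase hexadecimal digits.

1C6A

One's-complement addition (fold any carry out of bit 15 back into bit 0):
  0xE160 + 0xF618 = 0x1D778 → wrap carry → 0xD779
  0xD779 + 0xE245 = 0x1B9BE → wrap carry → 0xB9BF
  0xB9BF + 0x40A7 = 0x0FA66
  0xFA66 + 0x1B31 = 0x11597 → wrap carry → 0x1598
  0x1598 + 0x278F = 0x03D27
  0x3D27 + 0xA66E = 0x0E395
One's-complement sum = 0xE395.
Checksum = ~0xE395 & 0xFFFF = 0x1C6A.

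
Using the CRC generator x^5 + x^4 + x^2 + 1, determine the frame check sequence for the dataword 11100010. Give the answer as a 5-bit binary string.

01010

Append 5 zeros: 1110001000000. Divide by 110101 (XOR where the leading bit is 1):
  pos 0: 111000 XOR 110101 = 001101
  pos 2: 110110 XOR 110101 = 000011
  pos 6: 110000 XOR 110101 = 000101
Remainder (last 5 bits) = 01010. This is the CRC / FCS.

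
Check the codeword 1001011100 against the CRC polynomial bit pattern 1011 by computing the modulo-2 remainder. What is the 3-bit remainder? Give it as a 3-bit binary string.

000

Modulo-2 division of 1001011100 by 1011:
  pos 0: 1001 XOR 1011 = 0010
  pos 2: 1001 XOR 1011 = 0010
  pos 4: 1011 XOR 1011 = 0000
Remainder = 000 (zero — the frame passes the CRC check).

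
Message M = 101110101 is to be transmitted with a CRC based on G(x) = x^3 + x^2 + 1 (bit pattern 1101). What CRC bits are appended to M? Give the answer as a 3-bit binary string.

110

Append 3 zeros: 101110101000. Divide by 1101 (XOR where the leading bit is 1):
  pos 0: 1011 XOR 1101 = 0110
  pos 1: 1101 XOR 1101 = 0000
  pos 6: 1010 XOR 1101 = 0111
  pos 7: 1110 XOR 1101 = 0011
Remainder (last 3 bits) = 110. This is the CRC / FCS.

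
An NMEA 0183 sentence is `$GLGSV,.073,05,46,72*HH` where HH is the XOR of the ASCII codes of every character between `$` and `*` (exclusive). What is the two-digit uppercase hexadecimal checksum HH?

51

XOR the ASCII codes of the payload characters:
  'G' = 0x47 → acc = 0x47
  'L' = 0x4C → acc = 0x0B
  'G' = 0x47 → acc = 0x4C
  'S' = 0x53 → acc = 0x1F
  'V' = 0x56 → acc = 0x49
  ',' = 0x2C → acc = 0x65
  '.' = 0x2E → acc = 0x4B
  '0' = 0x30 → acc = 0x7B
  '7' = 0x37 → acc = 0x4C
  '3' = 0x33 → acc = 0x7F
  ',' = 0x2C → acc = 0x53
  '0' = 0x30 → acc = 0x63
  '5' = 0x35 → acc = 0x56
  ',' = 0x2C → acc = 0x7A
  '4' = 0x34 → acc = 0x4E
  '6' = 0x36 → acc = 0x78
  ',' = 0x2C → acc = 0x54
  '7' = 0x37 → acc = 0x63
  '2' = 0x32 → acc = 0x51
Checksum = 0x51.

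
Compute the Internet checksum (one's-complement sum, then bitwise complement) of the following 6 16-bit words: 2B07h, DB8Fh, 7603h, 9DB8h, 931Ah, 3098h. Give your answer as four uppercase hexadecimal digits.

One's-complement addition (fold any carry out of bit 15 back into bit 0):
  0x2B07 + 0xDB8F = 0x10696 → wrap carry → 0x0697
  0x0697 + 0x7603 = 0x07C9A
  0x7C9A + 0x9DB8 = 0x11A52 → wrap carry → 0x1A53
  0x1A53 + 0x931A = 0x0AD6D
  0xAD6D + 0x3098 = 0x0DE05
One's-complement sum = 0xDE05.
Checksum = ~0xDE05 & 0xFFFF = 0x21FA.

21FA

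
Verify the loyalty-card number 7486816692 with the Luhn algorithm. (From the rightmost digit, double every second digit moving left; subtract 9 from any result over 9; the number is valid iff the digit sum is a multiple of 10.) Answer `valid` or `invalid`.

From the right, keep odd positions and double even positions (subtract 9 from any doubled value over 9):
  doubled (positions 2,4,...): 9 3 7 7 5 → sum 31
  kept (positions 1,3,...): 2 6 1 6 4 → sum 19
Total = 50.
50 mod 10 = 0, so the number is valid.

valid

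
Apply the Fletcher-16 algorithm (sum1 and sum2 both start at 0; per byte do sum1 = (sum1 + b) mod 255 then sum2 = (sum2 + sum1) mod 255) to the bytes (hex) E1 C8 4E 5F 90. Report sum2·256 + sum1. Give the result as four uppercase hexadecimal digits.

Running sums (mod 255):
  after byte 0 (E1): sum1=225, sum2=225
  after byte 1 (C8): sum1=170, sum2=140
  after byte 2 (4E): sum1=248, sum2=133
  after byte 3 (5F): sum1=88, sum2=221
  after byte 4 (90): sum1=232, sum2=198
Checksum = sum2·256 + sum1 = 198·256 + 232 = 50920 = 0xC6E8.

C6E8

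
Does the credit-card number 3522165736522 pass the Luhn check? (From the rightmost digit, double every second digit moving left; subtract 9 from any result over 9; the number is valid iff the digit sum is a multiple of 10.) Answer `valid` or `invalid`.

invalid

From the right, keep odd positions and double even positions (subtract 9 from any doubled value over 9):
  doubled (positions 2,4,...): 4 3 5 3 4 1 → sum 20
  kept (positions 1,3,...): 2 5 3 5 1 2 3 → sum 21
Total = 41.
41 mod 10 = 1, so the number is invalid.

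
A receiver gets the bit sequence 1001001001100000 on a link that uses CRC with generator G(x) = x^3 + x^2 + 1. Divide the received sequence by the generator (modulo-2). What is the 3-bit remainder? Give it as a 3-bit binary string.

000

Modulo-2 division of 1001001001100000 by 1101:
  pos 0: 1001 XOR 1101 = 0100
  pos 1: 1000 XOR 1101 = 0101
  pos 2: 1010 XOR 1101 = 0111
  pos 3: 1111 XOR 1101 = 0010
  pos 5: 1000 XOR 1101 = 0101
  pos 6: 1011 XOR 1101 = 0110
  pos 7: 1101 XOR 1101 = 0000
Remainder = 000 (zero — the frame passes the CRC check).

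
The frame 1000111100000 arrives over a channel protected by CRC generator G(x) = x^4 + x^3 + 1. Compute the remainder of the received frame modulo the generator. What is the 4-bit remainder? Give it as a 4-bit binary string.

1110

Modulo-2 division of 1000111100000 by 11001:
  pos 0: 10001 XOR 11001 = 01000
  pos 1: 10001 XOR 11001 = 01000
  pos 2: 10001 XOR 11001 = 01000
  pos 3: 10001 XOR 11001 = 01000
  pos 4: 10000 XOR 11001 = 01001
  pos 5: 10010 XOR 11001 = 01011
  pos 6: 10110 XOR 11001 = 01111
  pos 7: 11110 XOR 11001 = 00111
Remainder = 1110 (nonzero — an error is detected).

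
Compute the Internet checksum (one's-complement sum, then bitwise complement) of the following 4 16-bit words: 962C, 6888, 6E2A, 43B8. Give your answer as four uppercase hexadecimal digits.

4F68

One's-complement addition (fold any carry out of bit 15 back into bit 0):
  0x962C + 0x6888 = 0x0FEB4
  0xFEB4 + 0x6E2A = 0x16CDE → wrap carry → 0x6CDF
  0x6CDF + 0x43B8 = 0x0B097
One's-complement sum = 0xB097.
Checksum = ~0xB097 & 0xFFFF = 0x4F68.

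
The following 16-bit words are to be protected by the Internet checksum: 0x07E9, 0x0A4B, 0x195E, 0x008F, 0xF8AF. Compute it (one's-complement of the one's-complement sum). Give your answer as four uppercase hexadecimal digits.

One's-complement addition (fold any carry out of bit 15 back into bit 0):
  0x07E9 + 0x0A4B = 0x01234
  0x1234 + 0x195E = 0x02B92
  0x2B92 + 0x008F = 0x02C21
  0x2C21 + 0xF8AF = 0x124D0 → wrap carry → 0x24D1
One's-complement sum = 0x24D1.
Checksum = ~0x24D1 & 0xFFFF = 0xDB2E.

DB2E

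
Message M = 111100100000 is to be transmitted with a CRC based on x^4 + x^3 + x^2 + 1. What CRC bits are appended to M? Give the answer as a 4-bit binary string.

Append 4 zeros: 1111001000000000. Divide by 11101 (XOR where the leading bit is 1):
  pos 0: 11110 XOR 11101 = 00011
  pos 3: 11010 XOR 11101 = 00111
  pos 5: 11100 XOR 11101 = 00001
  pos 9: 10000 XOR 11101 = 01101
  pos 10: 11010 XOR 11101 = 00111
Remainder (last 4 bits) = 1110. This is the CRC / FCS.

1110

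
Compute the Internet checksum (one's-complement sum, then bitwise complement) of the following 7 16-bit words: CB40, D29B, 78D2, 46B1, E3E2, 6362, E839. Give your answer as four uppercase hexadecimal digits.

One's-complement addition (fold any carry out of bit 15 back into bit 0):
  0xCB40 + 0xD29B = 0x19DDB → wrap carry → 0x9DDC
  0x9DDC + 0x78D2 = 0x116AE → wrap carry → 0x16AF
  0x16AF + 0x46B1 = 0x05D60
  0x5D60 + 0xE3E2 = 0x14142 → wrap carry → 0x4143
  0x4143 + 0x6362 = 0x0A4A5
  0xA4A5 + 0xE839 = 0x18CDE → wrap carry → 0x8CDF
One's-complement sum = 0x8CDF.
Checksum = ~0x8CDF & 0xFFFF = 0x7320.

7320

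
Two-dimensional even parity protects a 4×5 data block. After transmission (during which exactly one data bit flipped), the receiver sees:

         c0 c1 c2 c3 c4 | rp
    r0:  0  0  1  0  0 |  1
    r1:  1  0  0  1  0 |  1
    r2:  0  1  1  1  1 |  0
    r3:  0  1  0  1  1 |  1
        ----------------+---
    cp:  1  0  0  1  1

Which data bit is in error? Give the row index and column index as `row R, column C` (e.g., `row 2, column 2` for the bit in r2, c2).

Recompute each row's even parity and compare to rp:
  r0: data parity 1, sent rp 1 → ok
  r1: data parity 0, sent rp 1 → mismatch
  r2: data parity 0, sent rp 0 → ok
  r3: data parity 1, sent rp 1 → ok
Recompute each column's even parity and compare to cp:
  c0: data parity 1, sent cp 1 → ok
  c1: data parity 0, sent cp 0 → ok
  c2: data parity 0, sent cp 0 → ok
  c3: data parity 1, sent cp 1 → ok
  c4: data parity 0, sent cp 1 → mismatch
Exactly one row (r1) and one column (c4) fail → the flipped bit is at their intersection.

row 1, column 4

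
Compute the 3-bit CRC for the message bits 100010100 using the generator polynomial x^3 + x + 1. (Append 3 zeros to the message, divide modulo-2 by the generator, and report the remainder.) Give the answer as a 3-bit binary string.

000

Append 3 zeros: 100010100000. Divide by 1011 (XOR where the leading bit is 1):
  pos 0: 1000 XOR 1011 = 0011
  pos 2: 1110 XOR 1011 = 0101
  pos 3: 1011 XOR 1011 = 0000
Remainder (last 3 bits) = 000. This is the CRC / FCS.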